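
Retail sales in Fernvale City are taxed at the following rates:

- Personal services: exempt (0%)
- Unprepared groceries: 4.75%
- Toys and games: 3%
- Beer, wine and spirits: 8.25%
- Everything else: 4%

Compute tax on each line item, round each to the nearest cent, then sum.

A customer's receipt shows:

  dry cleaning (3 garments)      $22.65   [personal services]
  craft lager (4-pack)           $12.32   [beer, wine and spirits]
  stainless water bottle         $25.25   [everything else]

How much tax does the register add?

Dry cleaning (3 garments) $22.65: personal services → 0% → $0.00
Craft lager (4-pack) $12.32: beer, wine and spirits → 8.25% → $1.02
Stainless water bottle $25.25: everything else → 4% → $1.01
Total tax = $1.02 + $1.01 = $2.03

$2.03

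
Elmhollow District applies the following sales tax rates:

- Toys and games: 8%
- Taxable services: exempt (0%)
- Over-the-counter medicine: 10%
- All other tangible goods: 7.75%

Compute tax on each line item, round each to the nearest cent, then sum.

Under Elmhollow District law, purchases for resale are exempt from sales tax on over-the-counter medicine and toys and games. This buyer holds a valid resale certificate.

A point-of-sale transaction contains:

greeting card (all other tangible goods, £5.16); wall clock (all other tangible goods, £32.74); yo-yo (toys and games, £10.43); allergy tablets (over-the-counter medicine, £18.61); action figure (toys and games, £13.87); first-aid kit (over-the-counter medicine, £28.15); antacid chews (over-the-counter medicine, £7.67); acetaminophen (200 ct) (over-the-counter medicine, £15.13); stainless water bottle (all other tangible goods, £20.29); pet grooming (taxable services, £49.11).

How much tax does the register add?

£4.51

Greeting card £5.16: all other tangible goods → 7.75% → £0.40
Wall clock £32.74: all other tangible goods → 7.75% → £2.54
Yo-yo £10.43: toys and games, buyer-exempt → 0% → £0.00
Allergy tablets £18.61: over-the-counter medicine, buyer-exempt → 0% → £0.00
Action figure £13.87: toys and games, buyer-exempt → 0% → £0.00
First-aid kit £28.15: over-the-counter medicine, buyer-exempt → 0% → £0.00
Antacid chews £7.67: over-the-counter medicine, buyer-exempt → 0% → £0.00
Acetaminophen (200 ct) £15.13: over-the-counter medicine, buyer-exempt → 0% → £0.00
Stainless water bottle £20.29: all other tangible goods → 7.75% → £1.57
Pet grooming £49.11: taxable services → 0% → £0.00
Total tax = £0.40 + £2.54 + £1.57 = £4.51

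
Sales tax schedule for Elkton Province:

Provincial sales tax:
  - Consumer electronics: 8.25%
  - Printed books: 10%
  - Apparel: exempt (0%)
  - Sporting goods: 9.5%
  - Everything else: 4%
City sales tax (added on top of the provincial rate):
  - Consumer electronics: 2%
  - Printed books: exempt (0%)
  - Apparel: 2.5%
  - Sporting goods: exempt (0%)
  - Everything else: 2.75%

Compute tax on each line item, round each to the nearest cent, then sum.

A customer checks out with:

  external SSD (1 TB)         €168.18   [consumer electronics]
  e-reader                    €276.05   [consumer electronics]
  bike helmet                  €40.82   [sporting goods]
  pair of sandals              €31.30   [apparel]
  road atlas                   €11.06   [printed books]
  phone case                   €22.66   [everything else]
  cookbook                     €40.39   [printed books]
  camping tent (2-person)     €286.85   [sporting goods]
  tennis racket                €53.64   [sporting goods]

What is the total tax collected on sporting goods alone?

€36.23

Bike helmet €40.82: sporting goods → 9.5% + 0% city = 9.5% → €3.88
Camping tent (2-person) €286.85: sporting goods → 9.5% + 0% city = 9.5% → €27.25
Tennis racket €53.64: sporting goods → 9.5% + 0% city = 9.5% → €5.10
Tax on sporting goods = €3.88 + €27.25 + €5.10 = €36.23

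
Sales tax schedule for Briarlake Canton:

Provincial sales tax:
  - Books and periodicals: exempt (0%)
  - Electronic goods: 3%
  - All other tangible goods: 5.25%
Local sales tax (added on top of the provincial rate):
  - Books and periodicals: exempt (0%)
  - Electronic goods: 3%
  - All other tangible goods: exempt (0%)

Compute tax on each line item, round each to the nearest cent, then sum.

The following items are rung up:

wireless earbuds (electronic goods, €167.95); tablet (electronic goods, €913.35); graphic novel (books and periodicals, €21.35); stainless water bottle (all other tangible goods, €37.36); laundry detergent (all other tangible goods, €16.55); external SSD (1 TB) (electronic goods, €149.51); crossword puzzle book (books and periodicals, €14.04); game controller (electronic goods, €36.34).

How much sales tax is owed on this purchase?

€78.86

Wireless earbuds €167.95: electronic goods → 3% + 3% local = 6% → €10.08
Tablet €913.35: electronic goods → 3% + 3% local = 6% → €54.80
Graphic novel €21.35: books and periodicals → 0% + 0% local = 0% → €0.00
Stainless water bottle €37.36: all other tangible goods → 5.25% + 0% local = 5.25% → €1.96
Laundry detergent €16.55: all other tangible goods → 5.25% + 0% local = 5.25% → €0.87
External SSD (1 TB) €149.51: electronic goods → 3% + 3% local = 6% → €8.97
Crossword puzzle book €14.04: books and periodicals → 0% + 0% local = 0% → €0.00
Game controller €36.34: electronic goods → 3% + 3% local = 6% → €2.18
Total tax = €10.08 + €54.80 + €1.96 + €0.87 + €8.97 + €2.18 = €78.86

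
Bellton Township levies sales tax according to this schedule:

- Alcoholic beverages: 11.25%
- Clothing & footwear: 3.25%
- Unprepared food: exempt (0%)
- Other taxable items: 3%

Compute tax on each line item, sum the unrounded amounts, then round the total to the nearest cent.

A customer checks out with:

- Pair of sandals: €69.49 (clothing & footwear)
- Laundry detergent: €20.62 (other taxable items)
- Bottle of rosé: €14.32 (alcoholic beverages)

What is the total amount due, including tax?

Pair of sandals €69.49: clothing & footwear → 3.25% → €2.258425
Laundry detergent €20.62: other taxable items → 3% → €0.6186
Bottle of rosé €14.32: alcoholic beverages → 11.25% → €1.611
Subtotal = €104.43; unrounded tax = €4.488025 → €4.49; total due = €108.92

€108.92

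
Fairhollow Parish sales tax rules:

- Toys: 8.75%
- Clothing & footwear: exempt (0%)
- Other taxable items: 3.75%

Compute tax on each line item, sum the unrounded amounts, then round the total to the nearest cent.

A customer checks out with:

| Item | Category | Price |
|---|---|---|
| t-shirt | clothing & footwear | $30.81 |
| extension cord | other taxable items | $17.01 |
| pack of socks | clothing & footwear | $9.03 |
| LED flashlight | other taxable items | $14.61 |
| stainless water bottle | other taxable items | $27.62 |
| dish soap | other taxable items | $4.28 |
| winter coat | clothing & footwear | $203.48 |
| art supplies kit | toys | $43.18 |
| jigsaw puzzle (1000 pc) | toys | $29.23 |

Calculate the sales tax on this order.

$8.72

T-shirt $30.81: clothing & footwear → 0% → $0.00
Extension cord $17.01: other taxable items → 3.75% → $0.637875
Pack of socks $9.03: clothing & footwear → 0% → $0.00
LED flashlight $14.61: other taxable items → 3.75% → $0.547875
Stainless water bottle $27.62: other taxable items → 3.75% → $1.03575
Dish soap $4.28: other taxable items → 3.75% → $0.1605
Winter coat $203.48: clothing & footwear → 0% → $0.00
Art supplies kit $43.18: toys → 8.75% → $3.77825
Jigsaw puzzle (1000 pc) $29.23: toys → 8.75% → $2.557625
Unrounded tax sum = $8.717875 → $8.72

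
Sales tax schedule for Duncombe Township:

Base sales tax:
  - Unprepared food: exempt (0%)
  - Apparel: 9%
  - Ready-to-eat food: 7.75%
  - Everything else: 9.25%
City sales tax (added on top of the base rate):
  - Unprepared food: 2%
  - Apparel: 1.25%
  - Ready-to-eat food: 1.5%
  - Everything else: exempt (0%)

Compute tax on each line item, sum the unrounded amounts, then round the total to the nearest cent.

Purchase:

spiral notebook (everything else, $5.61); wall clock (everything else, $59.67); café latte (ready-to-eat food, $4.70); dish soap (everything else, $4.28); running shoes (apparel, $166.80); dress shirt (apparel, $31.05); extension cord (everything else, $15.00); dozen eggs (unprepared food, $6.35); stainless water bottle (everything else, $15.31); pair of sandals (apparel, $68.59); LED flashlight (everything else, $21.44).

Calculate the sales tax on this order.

Spiral notebook $5.61: everything else → 9.25% + 0% city = 9.25% → $0.518925
Wall clock $59.67: everything else → 9.25% + 0% city = 9.25% → $5.519475
Café latte $4.70: ready-to-eat food → 7.75% + 1.5% city = 9.25% → $0.43475
Dish soap $4.28: everything else → 9.25% + 0% city = 9.25% → $0.3959
Running shoes $166.80: apparel → 9% + 1.25% city = 10.25% → $17.097
Dress shirt $31.05: apparel → 9% + 1.25% city = 10.25% → $3.182625
Extension cord $15.00: everything else → 9.25% + 0% city = 9.25% → $1.3875
Dozen eggs $6.35: unprepared food → 0% + 2% city = 2% → $0.127
Stainless water bottle $15.31: everything else → 9.25% + 0% city = 9.25% → $1.416175
Pair of sandals $68.59: apparel → 9% + 1.25% city = 10.25% → $7.030475
LED flashlight $21.44: everything else → 9.25% + 0% city = 9.25% → $1.9832
Unrounded tax sum = $39.093025 → $39.09

$39.09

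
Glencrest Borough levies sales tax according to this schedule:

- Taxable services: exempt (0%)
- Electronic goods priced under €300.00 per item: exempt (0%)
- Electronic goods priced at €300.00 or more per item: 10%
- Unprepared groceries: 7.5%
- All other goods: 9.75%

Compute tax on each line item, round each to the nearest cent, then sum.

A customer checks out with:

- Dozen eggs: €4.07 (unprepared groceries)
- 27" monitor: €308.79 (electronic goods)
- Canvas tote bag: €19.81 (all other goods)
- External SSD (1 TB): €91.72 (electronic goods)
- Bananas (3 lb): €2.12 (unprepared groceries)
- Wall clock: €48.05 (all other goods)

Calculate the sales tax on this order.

€37.96

Dozen eggs €4.07: unprepared groceries → 7.5% → €0.31
27" monitor €308.79: electronic goods, €300.00 or more → 10% → €30.88
Canvas tote bag €19.81: all other goods → 9.75% → €1.93
External SSD (1 TB) €91.72: electronic goods, under €300.00 → 0% → €0.00
Bananas (3 lb) €2.12: unprepared groceries → 7.5% → €0.16
Wall clock €48.05: all other goods → 9.75% → €4.68
Total tax = €0.31 + €30.88 + €1.93 + €0.16 + €4.68 = €37.96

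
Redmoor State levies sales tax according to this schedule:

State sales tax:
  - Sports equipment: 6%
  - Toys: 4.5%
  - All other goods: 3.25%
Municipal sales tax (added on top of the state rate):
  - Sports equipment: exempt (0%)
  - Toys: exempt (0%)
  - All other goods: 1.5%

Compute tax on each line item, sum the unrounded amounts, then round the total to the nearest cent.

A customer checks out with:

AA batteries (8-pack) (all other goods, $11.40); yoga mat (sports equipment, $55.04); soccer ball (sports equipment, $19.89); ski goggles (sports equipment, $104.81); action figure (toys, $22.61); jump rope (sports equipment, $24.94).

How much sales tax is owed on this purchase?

$13.84

AA batteries (8-pack) $11.40: all other goods → 3.25% + 1.5% municipal = 4.75% → $0.5415
Yoga mat $55.04: sports equipment → 6% + 0% municipal = 6% → $3.3024
Soccer ball $19.89: sports equipment → 6% + 0% municipal = 6% → $1.1934
Ski goggles $104.81: sports equipment → 6% + 0% municipal = 6% → $6.2886
Action figure $22.61: toys → 4.5% + 0% municipal = 4.5% → $1.01745
Jump rope $24.94: sports equipment → 6% + 0% municipal = 6% → $1.4964
Unrounded tax sum = $13.83975 → $13.84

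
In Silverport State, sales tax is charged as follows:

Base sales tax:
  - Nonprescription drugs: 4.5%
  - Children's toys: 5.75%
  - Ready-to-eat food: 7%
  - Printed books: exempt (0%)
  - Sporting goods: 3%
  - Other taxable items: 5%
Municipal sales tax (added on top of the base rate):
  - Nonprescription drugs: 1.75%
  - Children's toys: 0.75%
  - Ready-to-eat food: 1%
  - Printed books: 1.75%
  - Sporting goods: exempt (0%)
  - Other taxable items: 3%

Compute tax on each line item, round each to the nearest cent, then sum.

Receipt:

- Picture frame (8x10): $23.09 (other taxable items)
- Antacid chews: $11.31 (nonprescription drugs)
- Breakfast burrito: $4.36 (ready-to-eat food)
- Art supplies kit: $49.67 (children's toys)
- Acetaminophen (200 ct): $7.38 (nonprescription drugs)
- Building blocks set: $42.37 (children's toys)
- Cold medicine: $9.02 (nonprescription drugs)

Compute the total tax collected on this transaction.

Picture frame (8x10) $23.09: other taxable items → 5% + 3% municipal = 8% → $1.85
Antacid chews $11.31: nonprescription drugs → 4.5% + 1.75% municipal = 6.25% → $0.71
Breakfast burrito $4.36: ready-to-eat food → 7% + 1% municipal = 8% → $0.35
Art supplies kit $49.67: children's toys → 5.75% + 0.75% municipal = 6.5% → $3.23
Acetaminophen (200 ct) $7.38: nonprescription drugs → 4.5% + 1.75% municipal = 6.25% → $0.46
Building blocks set $42.37: children's toys → 5.75% + 0.75% municipal = 6.5% → $2.75
Cold medicine $9.02: nonprescription drugs → 4.5% + 1.75% municipal = 6.25% → $0.56
Total tax = $1.85 + $0.71 + $0.35 + $3.23 + $0.46 + $2.75 + $0.56 = $9.91

$9.91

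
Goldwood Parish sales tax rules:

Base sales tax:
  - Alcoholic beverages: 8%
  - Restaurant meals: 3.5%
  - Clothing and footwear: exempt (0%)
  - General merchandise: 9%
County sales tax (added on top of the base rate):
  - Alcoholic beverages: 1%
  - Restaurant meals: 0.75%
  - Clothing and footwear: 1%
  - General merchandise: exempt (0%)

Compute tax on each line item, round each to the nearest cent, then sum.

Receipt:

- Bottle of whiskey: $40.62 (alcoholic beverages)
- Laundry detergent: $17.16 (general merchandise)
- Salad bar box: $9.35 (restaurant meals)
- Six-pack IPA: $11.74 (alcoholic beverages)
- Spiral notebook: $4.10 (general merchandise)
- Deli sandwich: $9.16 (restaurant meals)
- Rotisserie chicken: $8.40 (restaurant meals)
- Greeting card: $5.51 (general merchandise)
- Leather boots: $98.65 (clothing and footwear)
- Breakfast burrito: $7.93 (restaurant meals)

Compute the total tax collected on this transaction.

$9.61

Bottle of whiskey $40.62: alcoholic beverages → 8% + 1% county = 9% → $3.66
Laundry detergent $17.16: general merchandise → 9% + 0% county = 9% → $1.54
Salad bar box $9.35: restaurant meals → 3.5% + 0.75% county = 4.25% → $0.40
Six-pack IPA $11.74: alcoholic beverages → 8% + 1% county = 9% → $1.06
Spiral notebook $4.10: general merchandise → 9% + 0% county = 9% → $0.37
Deli sandwich $9.16: restaurant meals → 3.5% + 0.75% county = 4.25% → $0.39
Rotisserie chicken $8.40: restaurant meals → 3.5% + 0.75% county = 4.25% → $0.36
Greeting card $5.51: general merchandise → 9% + 0% county = 9% → $0.50
Leather boots $98.65: clothing and footwear → 0% + 1% county = 1% → $0.99
Breakfast burrito $7.93: restaurant meals → 3.5% + 0.75% county = 4.25% → $0.34
Total tax = $3.66 + $1.54 + $0.40 + $1.06 + $0.37 + $0.39 + $0.36 + $0.50 + $0.99 + $0.34 = $9.61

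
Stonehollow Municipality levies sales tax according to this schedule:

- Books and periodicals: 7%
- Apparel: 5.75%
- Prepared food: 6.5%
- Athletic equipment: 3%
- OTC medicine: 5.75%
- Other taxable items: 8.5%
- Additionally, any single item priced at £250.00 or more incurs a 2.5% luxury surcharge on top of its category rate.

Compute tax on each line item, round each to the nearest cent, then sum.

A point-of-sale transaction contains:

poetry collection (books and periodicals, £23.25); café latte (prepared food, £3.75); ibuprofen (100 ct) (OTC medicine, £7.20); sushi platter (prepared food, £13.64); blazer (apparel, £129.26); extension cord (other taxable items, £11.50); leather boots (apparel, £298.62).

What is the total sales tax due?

£36.22

Poetry collection £23.25: books and periodicals → 7% → £1.63
Café latte £3.75: prepared food → 6.5% → £0.24
Ibuprofen (100 ct) £7.20: OTC medicine → 5.75% → £0.41
Sushi platter £13.64: prepared food → 6.5% → £0.89
Blazer £129.26: apparel → 5.75% → £7.43
Extension cord £11.50: other taxable items → 8.5% → £0.98
Leather boots £298.62: apparel → 5.75% + 2.5% surcharge = 8.25% → £24.64
Total tax = £1.63 + £0.24 + £0.41 + £0.89 + £7.43 + £0.98 + £24.64 = £36.22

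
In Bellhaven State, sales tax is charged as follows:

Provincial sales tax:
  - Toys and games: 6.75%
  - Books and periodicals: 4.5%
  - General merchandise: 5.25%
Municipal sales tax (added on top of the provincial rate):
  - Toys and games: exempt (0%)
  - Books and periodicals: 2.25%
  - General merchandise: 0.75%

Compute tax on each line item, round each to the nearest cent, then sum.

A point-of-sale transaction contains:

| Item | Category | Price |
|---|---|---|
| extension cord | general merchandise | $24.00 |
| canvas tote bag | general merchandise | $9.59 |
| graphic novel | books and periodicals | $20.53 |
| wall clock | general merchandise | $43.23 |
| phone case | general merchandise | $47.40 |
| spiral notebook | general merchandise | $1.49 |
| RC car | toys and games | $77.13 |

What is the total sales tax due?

Extension cord $24.00: general merchandise → 5.25% + 0.75% municipal = 6% → $1.44
Canvas tote bag $9.59: general merchandise → 5.25% + 0.75% municipal = 6% → $0.58
Graphic novel $20.53: books and periodicals → 4.5% + 2.25% municipal = 6.75% → $1.39
Wall clock $43.23: general merchandise → 5.25% + 0.75% municipal = 6% → $2.59
Phone case $47.40: general merchandise → 5.25% + 0.75% municipal = 6% → $2.84
Spiral notebook $1.49: general merchandise → 5.25% + 0.75% municipal = 6% → $0.09
RC car $77.13: toys and games → 6.75% + 0% municipal = 6.75% → $5.21
Total tax = $1.44 + $0.58 + $1.39 + $2.59 + $2.84 + $0.09 + $5.21 = $14.14

$14.14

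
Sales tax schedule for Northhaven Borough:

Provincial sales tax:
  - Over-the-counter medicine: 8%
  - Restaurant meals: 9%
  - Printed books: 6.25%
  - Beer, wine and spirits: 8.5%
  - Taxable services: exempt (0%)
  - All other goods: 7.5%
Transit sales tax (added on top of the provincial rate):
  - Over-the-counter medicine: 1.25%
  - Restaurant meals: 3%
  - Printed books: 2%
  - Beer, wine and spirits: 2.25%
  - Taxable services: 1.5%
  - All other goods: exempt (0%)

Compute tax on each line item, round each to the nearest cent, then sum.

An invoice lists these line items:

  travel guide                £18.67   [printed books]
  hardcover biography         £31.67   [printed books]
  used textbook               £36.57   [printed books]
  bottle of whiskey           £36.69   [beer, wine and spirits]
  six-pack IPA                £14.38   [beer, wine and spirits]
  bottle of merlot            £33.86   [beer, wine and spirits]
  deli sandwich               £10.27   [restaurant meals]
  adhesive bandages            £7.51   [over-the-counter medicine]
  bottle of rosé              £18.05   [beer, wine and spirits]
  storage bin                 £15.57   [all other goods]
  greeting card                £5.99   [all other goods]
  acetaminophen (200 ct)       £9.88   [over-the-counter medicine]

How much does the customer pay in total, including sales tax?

Travel guide £18.67: printed books → 6.25% + 2% transit = 8.25% → £1.54
Hardcover biography £31.67: printed books → 6.25% + 2% transit = 8.25% → £2.61
Used textbook £36.57: printed books → 6.25% + 2% transit = 8.25% → £3.02
Bottle of whiskey £36.69: beer, wine and spirits → 8.5% + 2.25% transit = 10.75% → £3.94
Six-pack IPA £14.38: beer, wine and spirits → 8.5% + 2.25% transit = 10.75% → £1.55
Bottle of merlot £33.86: beer, wine and spirits → 8.5% + 2.25% transit = 10.75% → £3.64
Deli sandwich £10.27: restaurant meals → 9% + 3% transit = 12% → £1.23
Adhesive bandages £7.51: over-the-counter medicine → 8% + 1.25% transit = 9.25% → £0.69
Bottle of rosé £18.05: beer, wine and spirits → 8.5% + 2.25% transit = 10.75% → £1.94
Storage bin £15.57: all other goods → 7.5% + 0% transit = 7.5% → £1.17
Greeting card £5.99: all other goods → 7.5% + 0% transit = 7.5% → £0.45
Acetaminophen (200 ct) £9.88: over-the-counter medicine → 8% + 1.25% transit = 9.25% → £0.91
Subtotal = £239.11; tax = £22.69; total due = £261.80

£261.80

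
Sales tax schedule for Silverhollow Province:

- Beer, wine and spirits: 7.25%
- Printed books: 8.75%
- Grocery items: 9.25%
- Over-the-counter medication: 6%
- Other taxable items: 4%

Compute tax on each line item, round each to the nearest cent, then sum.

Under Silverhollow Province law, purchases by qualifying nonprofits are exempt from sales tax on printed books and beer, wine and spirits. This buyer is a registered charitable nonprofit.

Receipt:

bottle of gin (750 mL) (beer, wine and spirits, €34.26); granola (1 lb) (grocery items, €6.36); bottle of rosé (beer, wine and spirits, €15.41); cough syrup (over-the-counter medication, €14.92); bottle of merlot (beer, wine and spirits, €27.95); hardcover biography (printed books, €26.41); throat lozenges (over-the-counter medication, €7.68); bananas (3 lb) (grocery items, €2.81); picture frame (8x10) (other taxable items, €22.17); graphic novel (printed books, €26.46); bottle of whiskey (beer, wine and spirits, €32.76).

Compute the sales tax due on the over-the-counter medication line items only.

€1.36

Cough syrup €14.92: over-the-counter medication → 6% → €0.90
Throat lozenges €7.68: over-the-counter medication → 6% → €0.46
Tax on over-the-counter medication = €0.90 + €0.46 = €1.36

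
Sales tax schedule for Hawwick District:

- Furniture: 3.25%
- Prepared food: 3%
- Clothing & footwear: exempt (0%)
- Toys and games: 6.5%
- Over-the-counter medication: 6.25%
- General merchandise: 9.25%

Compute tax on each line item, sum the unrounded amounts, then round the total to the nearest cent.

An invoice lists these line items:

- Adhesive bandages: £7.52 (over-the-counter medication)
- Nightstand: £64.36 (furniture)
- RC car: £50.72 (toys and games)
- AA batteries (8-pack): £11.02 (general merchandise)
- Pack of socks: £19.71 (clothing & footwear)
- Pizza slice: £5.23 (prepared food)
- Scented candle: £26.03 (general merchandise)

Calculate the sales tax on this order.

Adhesive bandages £7.52: over-the-counter medication → 6.25% → £0.47
Nightstand £64.36: furniture → 3.25% → £2.0917
RC car £50.72: toys and games → 6.5% → £3.2968
AA batteries (8-pack) £11.02: general merchandise → 9.25% → £1.01935
Pack of socks £19.71: clothing & footwear → 0% → £0.00
Pizza slice £5.23: prepared food → 3% → £0.1569
Scented candle £26.03: general merchandise → 9.25% → £2.407775
Unrounded tax sum = £9.442525 → £9.44

£9.44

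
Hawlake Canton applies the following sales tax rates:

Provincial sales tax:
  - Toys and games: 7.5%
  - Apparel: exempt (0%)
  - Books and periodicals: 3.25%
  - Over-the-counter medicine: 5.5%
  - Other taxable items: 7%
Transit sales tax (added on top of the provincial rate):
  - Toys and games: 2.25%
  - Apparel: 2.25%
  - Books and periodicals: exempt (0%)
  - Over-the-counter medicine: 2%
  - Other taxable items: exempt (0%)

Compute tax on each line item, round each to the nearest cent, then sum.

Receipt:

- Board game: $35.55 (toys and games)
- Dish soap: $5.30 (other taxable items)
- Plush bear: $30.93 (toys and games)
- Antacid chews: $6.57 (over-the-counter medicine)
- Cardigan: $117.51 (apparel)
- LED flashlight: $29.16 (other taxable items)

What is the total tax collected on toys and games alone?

$6.49

Board game $35.55: toys and games → 7.5% + 2.25% transit = 9.75% → $3.47
Plush bear $30.93: toys and games → 7.5% + 2.25% transit = 9.75% → $3.02
Tax on toys and games = $3.47 + $3.02 = $6.49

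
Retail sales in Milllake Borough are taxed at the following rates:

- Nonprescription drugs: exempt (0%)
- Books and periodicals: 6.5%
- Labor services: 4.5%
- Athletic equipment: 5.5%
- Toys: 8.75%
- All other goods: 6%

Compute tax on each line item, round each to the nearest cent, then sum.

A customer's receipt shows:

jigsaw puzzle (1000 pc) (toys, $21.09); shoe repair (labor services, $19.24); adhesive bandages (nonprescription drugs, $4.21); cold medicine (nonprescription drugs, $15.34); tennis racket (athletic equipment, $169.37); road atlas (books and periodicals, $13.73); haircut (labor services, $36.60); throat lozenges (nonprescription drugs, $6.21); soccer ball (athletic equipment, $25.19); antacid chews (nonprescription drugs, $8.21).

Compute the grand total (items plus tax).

Jigsaw puzzle (1000 pc) $21.09: toys → 8.75% → $1.85
Shoe repair $19.24: labor services → 4.5% → $0.87
Adhesive bandages $4.21: nonprescription drugs → 0% → $0.00
Cold medicine $15.34: nonprescription drugs → 0% → $0.00
Tennis racket $169.37: athletic equipment → 5.5% → $9.32
Road atlas $13.73: books and periodicals → 6.5% → $0.89
Haircut $36.60: labor services → 4.5% → $1.65
Throat lozenges $6.21: nonprescription drugs → 0% → $0.00
Soccer ball $25.19: athletic equipment → 5.5% → $1.39
Antacid chews $8.21: nonprescription drugs → 0% → $0.00
Subtotal = $319.19; tax = $15.97; total due = $335.16

$335.16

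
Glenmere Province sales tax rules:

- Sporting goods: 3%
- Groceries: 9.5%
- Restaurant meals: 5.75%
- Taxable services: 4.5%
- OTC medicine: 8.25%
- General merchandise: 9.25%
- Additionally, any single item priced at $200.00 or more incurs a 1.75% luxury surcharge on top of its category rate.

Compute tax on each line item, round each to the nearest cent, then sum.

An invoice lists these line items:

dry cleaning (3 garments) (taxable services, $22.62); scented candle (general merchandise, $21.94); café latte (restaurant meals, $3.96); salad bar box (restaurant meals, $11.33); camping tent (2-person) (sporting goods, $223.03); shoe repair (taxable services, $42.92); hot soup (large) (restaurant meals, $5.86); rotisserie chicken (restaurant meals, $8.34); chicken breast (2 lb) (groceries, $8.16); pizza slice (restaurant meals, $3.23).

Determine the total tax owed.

Dry cleaning (3 garments) $22.62: taxable services → 4.5% → $1.02
Scented candle $21.94: general merchandise → 9.25% → $2.03
Café latte $3.96: restaurant meals → 5.75% → $0.23
Salad bar box $11.33: restaurant meals → 5.75% → $0.65
Camping tent (2-person) $223.03: sporting goods → 3% + 1.75% surcharge = 4.75% → $10.59
Shoe repair $42.92: taxable services → 4.5% → $1.93
Hot soup (large) $5.86: restaurant meals → 5.75% → $0.34
Rotisserie chicken $8.34: restaurant meals → 5.75% → $0.48
Chicken breast (2 lb) $8.16: groceries → 9.5% → $0.78
Pizza slice $3.23: restaurant meals → 5.75% → $0.19
Total tax = $1.02 + $2.03 + $0.23 + $0.65 + $10.59 + $1.93 + $0.34 + $0.48 + $0.78 + $0.19 = $18.24

$18.24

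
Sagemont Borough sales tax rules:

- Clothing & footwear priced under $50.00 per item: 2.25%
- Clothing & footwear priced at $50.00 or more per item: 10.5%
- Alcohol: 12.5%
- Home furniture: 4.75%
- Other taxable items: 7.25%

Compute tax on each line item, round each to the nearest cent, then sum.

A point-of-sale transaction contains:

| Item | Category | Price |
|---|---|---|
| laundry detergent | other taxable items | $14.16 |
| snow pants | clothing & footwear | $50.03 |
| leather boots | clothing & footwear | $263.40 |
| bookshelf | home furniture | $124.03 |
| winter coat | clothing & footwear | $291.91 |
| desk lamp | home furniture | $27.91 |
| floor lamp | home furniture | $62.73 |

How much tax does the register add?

$74.79

Laundry detergent $14.16: other taxable items → 7.25% → $1.03
Snow pants $50.03: clothing & footwear, $50.00 or more → 10.5% → $5.25
Leather boots $263.40: clothing & footwear, $50.00 or more → 10.5% → $27.66
Bookshelf $124.03: home furniture → 4.75% → $5.89
Winter coat $291.91: clothing & footwear, $50.00 or more → 10.5% → $30.65
Desk lamp $27.91: home furniture → 4.75% → $1.33
Floor lamp $62.73: home furniture → 4.75% → $2.98
Total tax = $1.03 + $5.25 + $27.66 + $5.89 + $30.65 + $1.33 + $2.98 = $74.79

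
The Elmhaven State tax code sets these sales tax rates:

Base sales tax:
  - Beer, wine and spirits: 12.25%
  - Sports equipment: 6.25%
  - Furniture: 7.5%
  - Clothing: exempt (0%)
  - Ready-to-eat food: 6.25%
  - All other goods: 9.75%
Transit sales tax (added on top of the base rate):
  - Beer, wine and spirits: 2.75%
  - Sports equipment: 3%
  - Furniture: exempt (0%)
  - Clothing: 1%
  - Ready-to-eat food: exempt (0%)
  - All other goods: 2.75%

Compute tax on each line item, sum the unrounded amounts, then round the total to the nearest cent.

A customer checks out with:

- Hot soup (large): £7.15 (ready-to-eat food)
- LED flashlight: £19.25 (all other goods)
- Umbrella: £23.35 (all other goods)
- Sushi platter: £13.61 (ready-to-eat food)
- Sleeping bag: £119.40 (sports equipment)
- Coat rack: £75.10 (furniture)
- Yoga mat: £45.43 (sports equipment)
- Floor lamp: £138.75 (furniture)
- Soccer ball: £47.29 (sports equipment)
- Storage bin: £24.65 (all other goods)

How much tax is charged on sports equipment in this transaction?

£19.62

Sleeping bag £119.40: sports equipment → 6.25% + 3% transit = 9.25% → £11.0445
Yoga mat £45.43: sports equipment → 6.25% + 3% transit = 9.25% → £4.202275
Soccer ball £47.29: sports equipment → 6.25% + 3% transit = 9.25% → £4.374325
Tax on sports equipment: unrounded sum = £19.6211 → £19.62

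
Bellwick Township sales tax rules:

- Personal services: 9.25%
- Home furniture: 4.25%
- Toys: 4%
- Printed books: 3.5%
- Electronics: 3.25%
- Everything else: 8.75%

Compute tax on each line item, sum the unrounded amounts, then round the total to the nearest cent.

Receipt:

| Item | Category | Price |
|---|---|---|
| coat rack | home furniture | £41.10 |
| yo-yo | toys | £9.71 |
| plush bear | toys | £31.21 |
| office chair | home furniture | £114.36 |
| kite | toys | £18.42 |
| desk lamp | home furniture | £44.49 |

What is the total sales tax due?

£10.87

Coat rack £41.10: home furniture → 4.25% → £1.74675
Yo-yo £9.71: toys → 4% → £0.3884
Plush bear £31.21: toys → 4% → £1.2484
Office chair £114.36: home furniture → 4.25% → £4.8603
Kite £18.42: toys → 4% → £0.7368
Desk lamp £44.49: home furniture → 4.25% → £1.890825
Unrounded tax sum = £10.871475 → £10.87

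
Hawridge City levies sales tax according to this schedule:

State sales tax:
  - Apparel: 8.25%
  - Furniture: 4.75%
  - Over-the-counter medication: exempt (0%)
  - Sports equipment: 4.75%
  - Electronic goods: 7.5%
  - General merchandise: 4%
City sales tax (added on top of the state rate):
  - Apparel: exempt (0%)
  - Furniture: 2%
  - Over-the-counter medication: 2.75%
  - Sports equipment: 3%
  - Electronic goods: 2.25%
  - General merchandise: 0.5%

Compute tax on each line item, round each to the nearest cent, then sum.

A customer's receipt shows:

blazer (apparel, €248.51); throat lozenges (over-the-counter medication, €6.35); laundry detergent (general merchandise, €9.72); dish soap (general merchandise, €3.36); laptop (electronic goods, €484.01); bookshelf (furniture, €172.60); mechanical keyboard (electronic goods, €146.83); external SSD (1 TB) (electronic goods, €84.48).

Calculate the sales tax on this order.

€102.66

Blazer €248.51: apparel → 8.25% + 0% city = 8.25% → €20.50
Throat lozenges €6.35: over-the-counter medication → 0% + 2.75% city = 2.75% → €0.17
Laundry detergent €9.72: general merchandise → 4% + 0.5% city = 4.5% → €0.44
Dish soap €3.36: general merchandise → 4% + 0.5% city = 4.5% → €0.15
Laptop €484.01: electronic goods → 7.5% + 2.25% city = 9.75% → €47.19
Bookshelf €172.60: furniture → 4.75% + 2% city = 6.75% → €11.65
Mechanical keyboard €146.83: electronic goods → 7.5% + 2.25% city = 9.75% → €14.32
External SSD (1 TB) €84.48: electronic goods → 7.5% + 2.25% city = 9.75% → €8.24
Total tax = €20.50 + €0.17 + €0.44 + €0.15 + €47.19 + €11.65 + €14.32 + €8.24 = €102.66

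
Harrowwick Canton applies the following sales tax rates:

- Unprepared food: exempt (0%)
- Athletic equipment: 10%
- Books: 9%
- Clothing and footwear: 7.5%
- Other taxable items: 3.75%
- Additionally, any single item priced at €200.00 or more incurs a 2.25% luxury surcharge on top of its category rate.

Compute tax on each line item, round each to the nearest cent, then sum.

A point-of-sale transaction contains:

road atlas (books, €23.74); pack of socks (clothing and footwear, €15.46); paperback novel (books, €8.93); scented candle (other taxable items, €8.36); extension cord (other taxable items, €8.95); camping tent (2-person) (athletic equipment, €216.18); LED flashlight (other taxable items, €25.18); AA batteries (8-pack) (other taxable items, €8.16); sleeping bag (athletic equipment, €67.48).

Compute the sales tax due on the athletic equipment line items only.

€33.23

Camping tent (2-person) €216.18: athletic equipment → 10% + 2.25% surcharge = 12.25% → €26.48
Sleeping bag €67.48: athletic equipment → 10% → €6.75
Tax on athletic equipment = €26.48 + €6.75 = €33.23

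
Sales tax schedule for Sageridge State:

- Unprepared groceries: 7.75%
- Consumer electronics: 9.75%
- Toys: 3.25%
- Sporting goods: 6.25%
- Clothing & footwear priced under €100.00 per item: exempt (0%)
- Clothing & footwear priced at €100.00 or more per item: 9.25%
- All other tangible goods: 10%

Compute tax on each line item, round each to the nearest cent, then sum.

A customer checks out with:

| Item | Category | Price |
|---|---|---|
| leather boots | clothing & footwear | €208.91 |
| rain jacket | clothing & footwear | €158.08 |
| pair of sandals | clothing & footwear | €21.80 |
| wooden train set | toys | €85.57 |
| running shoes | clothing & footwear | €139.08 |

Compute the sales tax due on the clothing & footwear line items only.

€46.80

Leather boots €208.91: clothing & footwear, €100.00 or more → 9.25% → €19.32
Rain jacket €158.08: clothing & footwear, €100.00 or more → 9.25% → €14.62
Pair of sandals €21.80: clothing & footwear, under €100.00 → 0% → €0.00
Running shoes €139.08: clothing & footwear, €100.00 or more → 9.25% → €12.86
Tax on clothing & footwear = €19.32 + €14.62 + €0.00 + €12.86 = €46.80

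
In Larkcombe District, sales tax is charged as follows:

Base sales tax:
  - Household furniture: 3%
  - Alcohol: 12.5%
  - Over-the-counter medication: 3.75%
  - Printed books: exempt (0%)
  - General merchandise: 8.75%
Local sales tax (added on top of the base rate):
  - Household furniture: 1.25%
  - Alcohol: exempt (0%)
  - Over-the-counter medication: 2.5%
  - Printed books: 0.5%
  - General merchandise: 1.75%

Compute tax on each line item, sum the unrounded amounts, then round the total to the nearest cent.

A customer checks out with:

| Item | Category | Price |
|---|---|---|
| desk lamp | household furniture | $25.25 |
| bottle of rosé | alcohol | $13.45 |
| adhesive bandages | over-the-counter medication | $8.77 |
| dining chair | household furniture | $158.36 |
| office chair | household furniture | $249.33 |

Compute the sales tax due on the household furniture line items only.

Desk lamp $25.25: household furniture → 3% + 1.25% local = 4.25% → $1.073125
Dining chair $158.36: household furniture → 3% + 1.25% local = 4.25% → $6.7303
Office chair $249.33: household furniture → 3% + 1.25% local = 4.25% → $10.596525
Tax on household furniture: unrounded sum = $18.39995 → $18.40

$18.40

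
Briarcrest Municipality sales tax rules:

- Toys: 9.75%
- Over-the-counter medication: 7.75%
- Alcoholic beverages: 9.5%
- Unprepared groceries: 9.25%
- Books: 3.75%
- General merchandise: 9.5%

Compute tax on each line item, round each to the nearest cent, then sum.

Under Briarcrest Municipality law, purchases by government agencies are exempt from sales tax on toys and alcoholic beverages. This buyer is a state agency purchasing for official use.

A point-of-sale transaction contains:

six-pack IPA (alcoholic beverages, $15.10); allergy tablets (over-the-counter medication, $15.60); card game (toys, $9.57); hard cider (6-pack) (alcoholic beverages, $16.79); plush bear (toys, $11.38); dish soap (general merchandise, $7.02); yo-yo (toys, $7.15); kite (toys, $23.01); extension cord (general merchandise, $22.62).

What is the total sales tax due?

Six-pack IPA $15.10: alcoholic beverages, buyer-exempt → 0% → $0.00
Allergy tablets $15.60: over-the-counter medication → 7.75% → $1.21
Card game $9.57: toys, buyer-exempt → 0% → $0.00
Hard cider (6-pack) $16.79: alcoholic beverages, buyer-exempt → 0% → $0.00
Plush bear $11.38: toys, buyer-exempt → 0% → $0.00
Dish soap $7.02: general merchandise → 9.5% → $0.67
Yo-yo $7.15: toys, buyer-exempt → 0% → $0.00
Kite $23.01: toys, buyer-exempt → 0% → $0.00
Extension cord $22.62: general merchandise → 9.5% → $2.15
Total tax = $1.21 + $0.67 + $2.15 = $4.03

$4.03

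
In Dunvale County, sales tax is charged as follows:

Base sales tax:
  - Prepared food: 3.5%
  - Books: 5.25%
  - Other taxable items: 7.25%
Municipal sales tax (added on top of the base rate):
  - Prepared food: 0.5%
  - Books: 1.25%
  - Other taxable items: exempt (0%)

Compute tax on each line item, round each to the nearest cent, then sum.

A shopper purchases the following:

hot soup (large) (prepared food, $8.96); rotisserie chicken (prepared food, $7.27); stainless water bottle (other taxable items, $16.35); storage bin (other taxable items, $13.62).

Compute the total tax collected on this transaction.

Hot soup (large) $8.96: prepared food → 3.5% + 0.5% municipal = 4% → $0.36
Rotisserie chicken $7.27: prepared food → 3.5% + 0.5% municipal = 4% → $0.29
Stainless water bottle $16.35: other taxable items → 7.25% + 0% municipal = 7.25% → $1.19
Storage bin $13.62: other taxable items → 7.25% + 0% municipal = 7.25% → $0.99
Total tax = $0.36 + $0.29 + $1.19 + $0.99 = $2.83

$2.83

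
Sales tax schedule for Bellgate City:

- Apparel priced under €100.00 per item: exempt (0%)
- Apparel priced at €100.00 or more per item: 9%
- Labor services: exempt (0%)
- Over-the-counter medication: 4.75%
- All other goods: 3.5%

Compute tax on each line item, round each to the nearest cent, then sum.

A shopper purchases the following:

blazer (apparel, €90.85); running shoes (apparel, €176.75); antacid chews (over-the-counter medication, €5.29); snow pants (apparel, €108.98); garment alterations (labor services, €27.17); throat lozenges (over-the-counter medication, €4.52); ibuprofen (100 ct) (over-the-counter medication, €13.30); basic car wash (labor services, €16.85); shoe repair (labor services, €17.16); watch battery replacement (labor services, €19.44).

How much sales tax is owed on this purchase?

Blazer €90.85: apparel, under €100.00 → 0% → €0.00
Running shoes €176.75: apparel, €100.00 or more → 9% → €15.91
Antacid chews €5.29: over-the-counter medication → 4.75% → €0.25
Snow pants €108.98: apparel, €100.00 or more → 9% → €9.81
Garment alterations €27.17: labor services → 0% → €0.00
Throat lozenges €4.52: over-the-counter medication → 4.75% → €0.21
Ibuprofen (100 ct) €13.30: over-the-counter medication → 4.75% → €0.63
Basic car wash €16.85: labor services → 0% → €0.00
Shoe repair €17.16: labor services → 0% → €0.00
Watch battery replacement €19.44: labor services → 0% → €0.00
Total tax = €15.91 + €0.25 + €9.81 + €0.21 + €0.63 = €26.81

€26.81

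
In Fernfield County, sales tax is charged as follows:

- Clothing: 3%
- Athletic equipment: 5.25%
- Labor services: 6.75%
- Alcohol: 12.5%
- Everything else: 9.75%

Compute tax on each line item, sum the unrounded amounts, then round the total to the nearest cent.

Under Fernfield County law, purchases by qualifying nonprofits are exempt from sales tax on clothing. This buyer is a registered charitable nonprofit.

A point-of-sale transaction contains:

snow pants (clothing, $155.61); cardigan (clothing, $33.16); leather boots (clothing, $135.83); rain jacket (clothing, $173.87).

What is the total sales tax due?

$0.00

Snow pants $155.61: clothing, buyer-exempt → 0% → $0.00
Cardigan $33.16: clothing, buyer-exempt → 0% → $0.00
Leather boots $135.83: clothing, buyer-exempt → 0% → $0.00
Rain jacket $173.87: clothing, buyer-exempt → 0% → $0.00
Unrounded tax sum = $0.00 → $0.00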